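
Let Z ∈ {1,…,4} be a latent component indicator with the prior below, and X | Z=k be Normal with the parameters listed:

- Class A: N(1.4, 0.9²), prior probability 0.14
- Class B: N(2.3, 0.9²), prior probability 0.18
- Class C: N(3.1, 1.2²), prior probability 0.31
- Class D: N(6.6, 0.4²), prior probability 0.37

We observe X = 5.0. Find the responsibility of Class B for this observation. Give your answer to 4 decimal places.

Apply Bayes' rule: the posterior for each component is proportional to its prior times its likelihood at x.
Component likelihoods at x = 5.0:
  f_A = (1/(0.9·√(2π)))·exp(−(5.0−1.4)²/(2·0.9²)) = 0.443269·exp(-8.00000) = 0.0001487
  f_B = (1/(0.9·√(2π)))·exp(−(5.0−2.3)²/(2·0.9²)) = 0.443269·exp(-4.50000) = 0.00492428
  f_C = (1/(1.2·√(2π)))·exp(−(5.0−3.1)²/(2·1.2²)) = 0.332452·exp(-1.25347) = 0.0949189
  f_D = (1/(0.4·√(2π)))·exp(−(5.0−6.6)²/(2·0.4²)) = 0.997356·exp(-8.00000) = 0.000334576
Unnormalised posteriors:
  w_A·f_A = 0.14 × 0.0001487 = 2.0818e-05
  w_B·f_B = 0.18 × 0.00492428 = 0.00088637
  w_C·f_C = 0.31 × 0.0949189 = 0.0294249
  w_D·f_D = 0.37 × 0.000334576 = 0.000123793
Denominator: 2.0818e-05 + 0.00088637 + 0.0294249 + 0.000123793 = 0.0304558
So the posterior for Class B is 0.00088637 / 0.0304558 ≈ 0.0291.

0.0291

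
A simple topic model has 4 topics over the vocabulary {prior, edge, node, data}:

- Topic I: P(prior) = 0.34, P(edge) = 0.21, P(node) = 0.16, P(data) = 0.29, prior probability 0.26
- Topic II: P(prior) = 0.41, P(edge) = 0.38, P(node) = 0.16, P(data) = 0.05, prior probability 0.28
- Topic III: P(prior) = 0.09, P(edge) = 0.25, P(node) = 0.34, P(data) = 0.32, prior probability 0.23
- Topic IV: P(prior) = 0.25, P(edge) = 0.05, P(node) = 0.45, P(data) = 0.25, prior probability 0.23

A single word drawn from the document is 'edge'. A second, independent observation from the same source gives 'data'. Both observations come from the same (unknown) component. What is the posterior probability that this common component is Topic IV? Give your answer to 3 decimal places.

Apply Bayes' rule: the posterior for each component is proportional to its prior times its likelihood at x.
Since both observations come from the same component, the likelihood for component k is f_k(x₁)·f_k(x₂).
  p_I = [P(edge | comp) = 0.21] × [0.29] = 0.0609
  p_II = [P(edge | comp) = 0.38] × [0.05] = 0.019
  p_III = [P(edge | comp) = 0.25] × [0.32] = 0.08
  p_IV = [P(edge | comp) = 0.05] × [0.25] = 0.0125
Prior × likelihood for each component:
  π_I·p_I = 0.26 × 0.0609 = 0.015834
  π_II·p_II = 0.28 × 0.019 = 0.00532
  π_III·p_III = 0.23 × 0.08 = 0.0184
  π_IV·p_IV = 0.23 × 0.0125 = 0.002875
Evidence: 0.015834 + 0.00532 + 0.0184 + 0.002875 = 0.042429
P(Topic IV | x) = 0.002875 / 0.042429 ≈ 0.068

0.068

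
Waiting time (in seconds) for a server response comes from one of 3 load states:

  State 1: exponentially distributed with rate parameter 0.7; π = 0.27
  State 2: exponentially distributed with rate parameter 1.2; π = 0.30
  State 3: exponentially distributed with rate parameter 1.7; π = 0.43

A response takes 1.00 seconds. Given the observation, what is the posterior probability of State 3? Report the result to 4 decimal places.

By Bayes' theorem, P(k | x) = w_k f_k(x) / Σ_j w_j f_j(x).
Component likelihoods at x = 1.00 seconds:
  L_1 = 0.7·e^(−0.7·1.00) = 0.7·e^(−0.7000) = 0.34761
  L_2 = 1.2·e^(−1.2·1.00) = 1.2·e^(−1.2000) = 0.361433
  L_3 = 1.7·e^(−1.7·1.00) = 1.7·e^(−1.7000) = 0.310562
Weight by the priors:
  w_1·L_1 = 0.27 × 0.34761 = 0.0938546
  w_2·L_2 = 0.30 × 0.361433 = 0.10843
  w_3·L_3 = 0.43 × 0.310562 = 0.133542
Marginal: 0.0938546 + 0.10843 + 0.133542 = 0.335826
Responsibility of State 3: 0.133542 / 0.335826 ≈ 0.3977

0.3977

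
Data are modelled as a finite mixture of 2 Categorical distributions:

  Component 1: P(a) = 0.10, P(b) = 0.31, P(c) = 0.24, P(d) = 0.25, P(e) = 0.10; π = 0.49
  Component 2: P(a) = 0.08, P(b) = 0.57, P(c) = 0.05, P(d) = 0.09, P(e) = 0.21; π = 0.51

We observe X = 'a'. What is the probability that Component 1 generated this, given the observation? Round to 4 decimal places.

0.5457

Apply Bayes' rule: the posterior for each component is proportional to its prior times its likelihood at x.
Component likelihoods at x = 'a':
  L_1 = P(a | comp) = 0.10
  L_2 = P(a | comp) = 0.08
Weight by the priors:
  π_1·L_1 = 0.49 × 0.1 = 0.049
  π_2·L_2 = 0.51 × 0.08 = 0.0408
Denominator: 0.049 + 0.0408 = 0.0898
Responsibility of Component 1: 0.049 / 0.0898 ≈ 0.5457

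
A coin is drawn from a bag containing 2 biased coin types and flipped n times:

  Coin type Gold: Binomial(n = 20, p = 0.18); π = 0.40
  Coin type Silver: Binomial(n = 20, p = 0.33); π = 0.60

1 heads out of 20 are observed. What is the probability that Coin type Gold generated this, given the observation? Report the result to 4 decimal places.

0.9441

The responsibility of component k is P(Z=k) f_k(x) divided by Σ_j P(Z=j) f_j(x).
Component likelihoods at x = 1 heads out of 20:
  p_Gold = C(20,1)·0.18^1·0.82^19 = 20·0.18·0.023039 = 0.0829403
  p_Silver = C(20,1)·0.33^1·0.67^19 = 20·0.33·0.000495931 = 0.00327314
Weight by the priors:
  P(Z=Gold)·p_Gold = 0.40 × 0.0829403 = 0.0331761
  P(Z=Silver)·p_Silver = 0.60 × 0.00327314 = 0.00196389
Denominator: 0.0331761 + 0.00196389 = 0.03514
P(Coin type Gold | the observation) ≈ 0.9441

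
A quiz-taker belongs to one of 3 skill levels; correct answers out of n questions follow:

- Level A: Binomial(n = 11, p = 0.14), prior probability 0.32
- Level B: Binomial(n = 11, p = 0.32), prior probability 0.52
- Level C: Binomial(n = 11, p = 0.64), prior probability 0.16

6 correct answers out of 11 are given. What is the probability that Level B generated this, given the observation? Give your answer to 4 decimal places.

0.5456

By Bayes' theorem, P(k | x) = P(Z=k) f_k(x) / Σ_j P(Z=j) f_j(x).
Component likelihoods at x = 6 correct answers out of 11:
  p_A = 0.00163645
  p_B = 0.0721251
  p_C = 0.19197
Prior × likelihood for each component:
  P(Z=A)·p_A = 0.32 × 0.00163645 = 0.000523664
  P(Z=B)·p_B = 0.52 × 0.0721251 = 0.0375051
  P(Z=C)·p_C = 0.16 × 0.19197 = 0.0307153
Sum: 0.000523664 + 0.0375051 + 0.0307153 = 0.068744
Responsibility of Level B: 0.0375051 / 0.068744 ≈ 0.5456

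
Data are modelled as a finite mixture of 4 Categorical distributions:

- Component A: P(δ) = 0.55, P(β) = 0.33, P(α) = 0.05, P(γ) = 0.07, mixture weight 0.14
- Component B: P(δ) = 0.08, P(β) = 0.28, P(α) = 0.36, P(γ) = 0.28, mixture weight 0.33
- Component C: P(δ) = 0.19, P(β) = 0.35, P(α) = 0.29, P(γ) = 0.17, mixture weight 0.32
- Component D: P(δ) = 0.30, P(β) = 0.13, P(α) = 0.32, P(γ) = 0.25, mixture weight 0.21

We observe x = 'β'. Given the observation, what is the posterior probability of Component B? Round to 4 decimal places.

0.3325

Apply Bayes' rule: the posterior for each component is proportional to its prior times its likelihood at x.
Evaluate each component's likelihood at the observed value:
  f_A = 0.33
  f_B = 0.28
  f_C = 0.35
  f_D = 0.13
Prior × likelihood for each component:
  w_A·f_A = 0.14 × 0.33 = 0.0462
  w_B·f_B = 0.33 × 0.28 = 0.0924
  w_C·f_C = 0.32 × 0.35 = 0.112
  w_D·f_D = 0.21 × 0.13 = 0.0273
Sum: 0.0462 + 0.0924 + 0.112 + 0.0273 = 0.2779
So the posterior for Component B is 0.0924 / 0.2779 ≈ 0.3325.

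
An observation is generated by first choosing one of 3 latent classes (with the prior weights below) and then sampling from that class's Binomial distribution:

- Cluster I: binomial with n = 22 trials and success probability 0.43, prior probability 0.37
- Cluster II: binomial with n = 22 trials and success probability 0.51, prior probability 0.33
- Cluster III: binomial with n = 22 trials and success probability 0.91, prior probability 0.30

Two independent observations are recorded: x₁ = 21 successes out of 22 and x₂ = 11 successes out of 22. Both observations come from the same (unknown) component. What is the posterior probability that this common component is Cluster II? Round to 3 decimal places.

Apply Bayes' rule: the posterior for each component is proportional to its prior times its likelihood at x.
Since both observations come from the same component, the likelihood for component k is f_k(x₁)·f_k(x₂).
  p_I = [C(22,21)·0.43^21·0.57^1 = 22·2.00834e-08·0.57 = 2.51846e-07] × [0.135279] = 3.40696e-08
  p_II = [C(22,21)·0.51^21·0.49^1 = 22·7.22726e-07·0.49 = 7.79099e-06] × [0.16745] = 1.3046e-06
  p_III = [C(22,21)·0.91^21·0.09^1 = 22·0.137997·0.09 = 0.273234] × [7.84473e-07] = 2.14345e-07
Unnormalised posteriors:
  π_I·p_I = 0.37 × 3.40696e-08 = 1.26057e-08
  π_II·p_II = 0.33 × 1.3046e-06 = 4.30517e-07
  π_III·p_III = 0.30 × 2.14345e-07 = 6.43034e-08
Evidence: 1.26057e-08 + 4.30517e-07 + 6.43034e-08 = 5.07426e-07
P(Cluster II | data) ≈ 0.848

0.848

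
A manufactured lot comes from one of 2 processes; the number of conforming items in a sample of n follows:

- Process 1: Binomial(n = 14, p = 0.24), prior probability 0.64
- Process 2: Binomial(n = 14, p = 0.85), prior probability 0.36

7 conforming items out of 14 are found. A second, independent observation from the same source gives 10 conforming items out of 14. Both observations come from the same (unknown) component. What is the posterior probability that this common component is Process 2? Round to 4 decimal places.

0.9558

P(component k | x) = P(Z=k)·f_k(x) / marginal(x), where marginal(x) = Σ_j P(Z=j)·f_j(x).
Since both observations come from the same component, the likelihood for component k is f_k(x₁)·f_k(x₂).
  L_1 = [C(14,7)·0.24^7·0.76^7 = 3432·4.58647e-05·0.146452 = 0.0230527] × [0.000211739] = 4.88115e-06
  L_2 = [C(14,7)·0.85^7·0.15^7 = 3432·0.320577·1.70859e-06 = 0.00187983] × [0.0997673] = 0.000187546
Prior × likelihood for each component:
  P(Z=1)·L_1 = 0.64 × 4.88115e-06 = 3.12393e-06
  P(Z=2)·L_2 = 0.36 × 0.000187546 = 6.75164e-05
Sum: 3.12393e-06 + 6.75164e-05 = 7.06404e-05
Responsibility of Process 2: 6.75164e-05 / 7.06404e-05 ≈ 0.9558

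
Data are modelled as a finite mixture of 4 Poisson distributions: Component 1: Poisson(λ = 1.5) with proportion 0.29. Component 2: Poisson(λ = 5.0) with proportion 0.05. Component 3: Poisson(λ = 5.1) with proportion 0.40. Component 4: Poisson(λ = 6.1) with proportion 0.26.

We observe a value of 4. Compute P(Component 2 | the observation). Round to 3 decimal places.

The responsibility of component k is w_k f_k(x) divided by Σ_j w_j f_j(x).
Component likelihoods at x = 4:
  f_1 = 0.0470665
  f_2 = 0.175467
  f_3 = 0.171857
  f_4 = 0.129393
Multiply by the mixture weights:
  w_1·f_1 = 0.29 × 0.0470665 = 0.0136493
  w_2·f_2 = 0.05 × 0.175467 = 0.00877337
  w_3·f_3 = 0.40 × 0.171857 = 0.0687429
  w_4·f_4 = 0.26 × 0.129393 = 0.0336423
Marginal: 0.0136493 + 0.00877337 + 0.0687429 + 0.0336423 = 0.124808
Responsibility of Component 2: 0.00877337 / 0.124808 ≈ 0.070

0.070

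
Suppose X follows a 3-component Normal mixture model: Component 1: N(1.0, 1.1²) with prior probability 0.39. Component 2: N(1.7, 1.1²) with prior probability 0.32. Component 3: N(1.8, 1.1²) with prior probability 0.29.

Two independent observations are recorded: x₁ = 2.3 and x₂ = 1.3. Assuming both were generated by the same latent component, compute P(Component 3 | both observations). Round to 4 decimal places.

Posterior ∝ prior × likelihood, so P(k | x) ∝ w_k f_k(x); normalise over all components.
Since both observations come from the same component, the likelihood for component k is f_k(x₁)·f_k(x₂).
  f_1 = [(1/(1.1·√(2π)))·exp(−(2.3−1.0)²/(2·1.1²)) = 0.362675·exp(-0.69835) = 0.180397] × [0.349435] = 0.0630369
  f_2 = [(1/(1.1·√(2π)))·exp(−(2.3−1.7)²/(2·1.1²)) = 0.362675·exp(-0.14876) = 0.312544] × [0.339472] = 0.1061
  f_3 = [(1/(1.1·√(2π)))·exp(−(2.3−1.8)²/(2·1.1²)) = 0.362675·exp(-0.10331) = 0.327079] × [0.327079] = 0.10698
Weight by the priors:
  w_1·f_1 = 0.39 × 0.0630369 = 0.0245844
  w_2·f_2 = 0.32 × 0.1061 = 0.033952
  w_3·f_3 = 0.29 × 0.10698 = 0.0310243
Denominator: 0.0245844 + 0.033952 + 0.0310243 = 0.0895607
Responsibility of Component 3: 0.0310243 / 0.0895607 ≈ 0.3464

0.3464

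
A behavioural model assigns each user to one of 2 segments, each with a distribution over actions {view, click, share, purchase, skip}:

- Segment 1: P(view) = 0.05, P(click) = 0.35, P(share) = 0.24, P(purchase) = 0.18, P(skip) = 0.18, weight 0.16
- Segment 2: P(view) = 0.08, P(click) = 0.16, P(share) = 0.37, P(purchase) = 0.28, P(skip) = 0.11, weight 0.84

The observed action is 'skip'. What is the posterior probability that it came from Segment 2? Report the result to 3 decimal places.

0.762

Apply Bayes' rule: the posterior for each component is proportional to its prior times its likelihood at x.
Categorical probabilities:
  L_1 = P(skip | comp) = 0.18
  L_2 = P(skip | comp) = 0.11
Unnormalised posteriors:
  π_1·L_1 = 0.16 × 0.18 = 0.0288
  π_2·L_2 = 0.84 × 0.11 = 0.0924
Denominator: 0.0288 + 0.0924 = 0.1212
Responsibility of Segment 2: 0.0924 / 0.1212 ≈ 0.762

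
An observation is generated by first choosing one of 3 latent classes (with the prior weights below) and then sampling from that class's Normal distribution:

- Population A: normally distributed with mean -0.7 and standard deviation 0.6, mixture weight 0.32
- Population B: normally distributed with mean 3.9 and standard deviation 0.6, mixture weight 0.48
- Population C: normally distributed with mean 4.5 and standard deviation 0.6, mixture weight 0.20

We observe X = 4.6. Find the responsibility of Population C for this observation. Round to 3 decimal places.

0.448

By Bayes' theorem, P(k | x) = P(Z=k) f_k(x) / Σ_j P(Z=j) f_j(x).
Evaluate each component's likelihood at the observed value:
  L_A = 7.57255e-18
  L_B = 0.336664
  L_C = 0.655733
Unnormalised posteriors:
  P(Z=A)·L_A = 0.32 × 7.57255e-18 = 2.42322e-18
  P(Z=B)·L_B = 0.48 × 0.336664 = 0.161599
  P(Z=C)·L_C = 0.20 × 0.655733 = 0.131147
Marginal: 2.42322e-18 + 0.161599 + 0.131147 = 0.292746
So the posterior for Population C is 0.131147 / 0.292746 ≈ 0.448.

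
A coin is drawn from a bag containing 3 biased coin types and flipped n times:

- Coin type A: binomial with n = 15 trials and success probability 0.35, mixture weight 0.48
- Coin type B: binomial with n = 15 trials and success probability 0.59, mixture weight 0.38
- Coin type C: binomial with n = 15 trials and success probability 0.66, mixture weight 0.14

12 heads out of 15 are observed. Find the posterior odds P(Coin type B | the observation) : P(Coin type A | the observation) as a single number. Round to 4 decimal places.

104.6072

The posterior odds equal the prior odds times the likelihood ratio: (π_i/π_j)·(f_i(x)/f_j(x)).
Binomial probabilities:
  f_A = C(15,12)·0.35^12·0.65^3 = 455·3.37922e-06·0.274625 = 0.000422248
  f_B = C(15,12)·0.59^12·0.41^3 = 455·0.0017792·0.068921 = 0.0557939
  f_C = C(15,12)·0.66^12·0.34^3 = 455·0.00683168·0.039304 = 0.122173
Odds = (0.38/0.48) × (0.0557939/0.000422248) = 0.791667 × 132.135 ≈ 104.6072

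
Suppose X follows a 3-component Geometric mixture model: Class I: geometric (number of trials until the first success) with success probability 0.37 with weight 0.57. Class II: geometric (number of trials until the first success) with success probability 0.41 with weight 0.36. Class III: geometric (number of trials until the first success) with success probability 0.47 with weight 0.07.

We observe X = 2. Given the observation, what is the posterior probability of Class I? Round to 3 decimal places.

0.560

P(component k | x) = w_k·f_k(x) / marginal(x), where marginal(x) = Σ_j w_j·f_j(x).
Evaluate each component's likelihood at the observed value:
  f_I = 0.37·(1−0.37)^1 = 0.37·0.63 = 0.2331
  f_II = 0.41·(1−0.41)^1 = 0.41·0.59 = 0.2419
  f_III = 0.47·(1−0.47)^1 = 0.47·0.53 = 0.2491
Prior × likelihood for each component:
  w_I·f_I = 0.57 × 0.2331 = 0.132867
  w_II·f_II = 0.36 × 0.2419 = 0.087084
  w_III·f_III = 0.07 × 0.2491 = 0.017437
Evidence: 0.132867 + 0.087084 + 0.017437 = 0.237388
P(Class I | the observation) ≈ 0.560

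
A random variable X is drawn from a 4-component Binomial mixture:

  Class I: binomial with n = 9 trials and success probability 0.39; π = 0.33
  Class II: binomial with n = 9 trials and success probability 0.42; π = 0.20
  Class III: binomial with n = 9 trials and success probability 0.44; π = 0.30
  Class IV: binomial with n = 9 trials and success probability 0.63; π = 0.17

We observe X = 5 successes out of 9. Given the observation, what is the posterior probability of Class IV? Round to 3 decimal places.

By Bayes' theorem, P(k | x) = π_k f_k(x) / Σ_j π_j f_j(x).
Binomial probabilities:
  p_I = C(9,5)·0.39^5·0.61^4 = 126·0.00902242·0.138458 = 0.157403
  p_II = C(9,5)·0.42^5·0.58^4 = 126·0.0130691·0.113165 = 0.18635
  p_III = C(9,5)·0.44^5·0.56^4 = 126·0.0164916·0.098345 = 0.204355
  p_IV = C(9,5)·0.63^5·0.37^4 = 126·0.0992437·0.0187416 = 0.234358
Prior × likelihood for each component:
  π_I·p_I = 0.33 × 0.157403 = 0.051943
  π_II·p_II = 0.20 × 0.18635 = 0.03727
  π_III·p_III = 0.30 × 0.204355 = 0.0613066
  π_IV·p_IV = 0.17 × 0.234358 = 0.0398409
Marginal: 0.051943 + 0.03727 + 0.0613066 + 0.0398409 = 0.19036
Responsibility of Class IV: 0.0398409 / 0.19036 ≈ 0.209

0.209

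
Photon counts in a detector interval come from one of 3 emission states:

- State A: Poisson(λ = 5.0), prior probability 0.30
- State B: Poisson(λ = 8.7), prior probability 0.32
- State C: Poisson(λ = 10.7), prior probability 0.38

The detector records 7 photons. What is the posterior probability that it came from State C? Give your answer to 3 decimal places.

P(component k | x) = P(Z=k)·f_k(x) / marginal(x), where marginal(x) = Σ_j P(Z=j)·f_j(x).
Poisson probabilities:
  L_A = e^(−5.0)·5.0^7/7! = 0.104445
  L_B = e^(−8.7)·8.7^7/7! = 0.124693
  L_C = e^(−10.7)·10.7^7/7! = 0.0718298
Weight by the priors:
  P(Z=A)·L_A = 0.30 × 0.104445 = 0.0313335
  P(Z=B)·L_B = 0.32 × 0.124693 = 0.0399018
  P(Z=C)·L_C = 0.38 × 0.0718298 = 0.0272953
Denominator: 0.0313335 + 0.0399018 + 0.0272953 = 0.0985306
P(State C | x) = 0.0272953 / 0.0985306 ≈ 0.277

0.277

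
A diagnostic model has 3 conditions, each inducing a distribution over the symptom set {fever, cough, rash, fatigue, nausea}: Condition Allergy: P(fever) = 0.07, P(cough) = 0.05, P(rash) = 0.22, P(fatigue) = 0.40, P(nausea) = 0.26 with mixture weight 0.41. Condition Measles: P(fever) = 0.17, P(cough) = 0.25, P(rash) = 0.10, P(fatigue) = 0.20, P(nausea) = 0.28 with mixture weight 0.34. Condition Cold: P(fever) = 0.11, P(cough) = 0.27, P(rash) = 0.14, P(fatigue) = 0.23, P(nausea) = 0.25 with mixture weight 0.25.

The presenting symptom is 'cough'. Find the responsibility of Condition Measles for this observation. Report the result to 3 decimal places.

0.491

P(component k | x) = w_k·f_k(x) / marginal(x), where marginal(x) = Σ_j w_j·f_j(x).
Categorical probabilities:
  p_Allergy = 0.05
  p_Measles = 0.25
  p_Cold = 0.27
Unnormalised posteriors:
  w_Allergy·p_Allergy = 0.41 × 0.05 = 0.0205
  w_Measles·p_Measles = 0.34 × 0.25 = 0.085
  w_Cold·p_Cold = 0.25 × 0.27 = 0.0675
Evidence: 0.0205 + 0.085 + 0.0675 = 0.173
P(Condition Measles | 'cough') ≈ 0.491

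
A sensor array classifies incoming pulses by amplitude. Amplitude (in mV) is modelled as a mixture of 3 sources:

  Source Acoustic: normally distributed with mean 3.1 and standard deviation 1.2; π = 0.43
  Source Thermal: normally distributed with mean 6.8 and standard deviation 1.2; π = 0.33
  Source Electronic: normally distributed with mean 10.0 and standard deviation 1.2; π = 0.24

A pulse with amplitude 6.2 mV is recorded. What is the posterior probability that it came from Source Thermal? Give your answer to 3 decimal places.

0.945

Posterior ∝ prior × likelihood, so P(k | x) ∝ π_k f_k(x); normalise over all components.
Normal densities:
  f_Acoustic = 0.0118188
  f_Thermal = 0.293388
  f_Electronic = 0.00220915
Weight by the priors:
  π_Acoustic·f_Acoustic = 0.43 × 0.0118188 = 0.00508207
  π_Thermal·f_Thermal = 0.33 × 0.293388 = 0.096818
  π_Electronic·f_Electronic = 0.24 × 0.00220915 = 0.000530195
Sum: 0.00508207 + 0.096818 + 0.000530195 = 0.10243
So the posterior for Source Thermal is 0.096818 / 0.10243 ≈ 0.945.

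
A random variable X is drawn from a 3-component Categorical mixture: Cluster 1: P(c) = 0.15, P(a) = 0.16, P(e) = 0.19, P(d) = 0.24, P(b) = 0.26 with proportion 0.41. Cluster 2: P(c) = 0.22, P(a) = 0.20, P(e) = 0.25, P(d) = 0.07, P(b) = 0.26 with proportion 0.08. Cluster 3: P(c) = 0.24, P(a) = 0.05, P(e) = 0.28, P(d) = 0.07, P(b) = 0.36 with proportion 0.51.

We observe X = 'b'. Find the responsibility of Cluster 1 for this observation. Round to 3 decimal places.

0.343

Posterior ∝ prior × likelihood, so P(k | x) ∝ P(Z=k) f_k(x); normalise over all components.
Evaluate each component's likelihood at the observed value:
  L_1 = P(b | comp) = 0.26
  L_2 = P(b | comp) = 0.26
  L_3 = P(b | comp) = 0.36
Multiply by the mixture weights:
  P(Z=1)·L_1 = 0.41 × 0.26 = 0.1066
  P(Z=2)·L_2 = 0.08 × 0.26 = 0.0208
  P(Z=3)·L_3 = 0.51 × 0.36 = 0.1836
Denominator: 0.1066 + 0.0208 + 0.1836 = 0.311
So the posterior for Cluster 1 is 0.1066 / 0.311 ≈ 0.343.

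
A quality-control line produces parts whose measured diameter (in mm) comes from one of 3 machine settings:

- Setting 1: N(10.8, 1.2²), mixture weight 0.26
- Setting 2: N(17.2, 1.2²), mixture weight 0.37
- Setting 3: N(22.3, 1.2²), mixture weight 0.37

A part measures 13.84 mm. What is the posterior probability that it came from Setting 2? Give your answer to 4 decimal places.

P(component k | x) = π_k·f_k(x) / marginal(x), where marginal(x) = Σ_j π_j·f_j(x).
Evaluate each component's likelihood at the observed value:
  L_1 = 0.0134315
  L_2 = 0.00659621
  L_3 = 5.35757e-12
Prior × likelihood for each component:
  π_1·L_1 = 0.26 × 0.0134315 = 0.0034922
  π_2·L_2 = 0.37 × 0.00659621 = 0.0024406
  π_3·L_3 = 0.37 × 5.35757e-12 = 1.9823e-12
Denominator: 0.0034922 + 0.0024406 + 1.9823e-12 = 0.0059328
P(Setting 2 | the observation) ≈ 0.4114

0.4114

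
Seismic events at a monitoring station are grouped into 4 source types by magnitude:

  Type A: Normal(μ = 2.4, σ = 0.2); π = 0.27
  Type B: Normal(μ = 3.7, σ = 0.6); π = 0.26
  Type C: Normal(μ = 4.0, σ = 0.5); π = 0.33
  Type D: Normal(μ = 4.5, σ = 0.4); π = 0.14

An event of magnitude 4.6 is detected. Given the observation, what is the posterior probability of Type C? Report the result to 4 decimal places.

0.4010

The responsibility of component k is π_k f_k(x) divided by Σ_j π_j f_j(x).
Evaluate each component's likelihood at the observed value:
  L_A = 1.05941e-26
  L_B = 0.215863
  L_C = 0.388372
  L_D = 0.96667
Prior × likelihood for each component:
  π_A·L_A = 0.27 × 1.05941e-26 = 2.86041e-27
  π_B·L_B = 0.26 × 0.215863 = 0.0561243
  π_C·L_C = 0.33 × 0.388372 = 0.128163
  π_D·L_D = 0.14 × 0.96667 = 0.135334
Evidence: 2.86041e-27 + 0.0561243 + 0.128163 + 0.135334 = 0.319621
P(Type C | x) = 0.128163 / 0.319621 ≈ 0.4010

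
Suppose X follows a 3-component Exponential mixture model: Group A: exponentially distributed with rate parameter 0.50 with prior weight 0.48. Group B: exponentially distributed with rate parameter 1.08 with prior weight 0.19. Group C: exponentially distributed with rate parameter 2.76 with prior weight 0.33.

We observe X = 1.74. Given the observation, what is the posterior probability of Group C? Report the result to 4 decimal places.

0.0537

P(component k | x) = P(Z=k)·f_k(x) / marginal(x), where marginal(x) = Σ_j P(Z=j)·f_j(x).
Component likelihoods at x = 1.74:
  f_A = 0.50·e^(−0.50·1.74) = 0.50·e^(−0.8700) = 0.209476
  f_B = 1.08·e^(−1.08·1.74) = 1.08·e^(−1.8792) = 0.164929
  f_C = 2.76·e^(−2.76·1.74) = 2.76·e^(−4.8024) = 0.0226597
Prior × likelihood for each component:
  P(Z=A)·f_A = 0.48 × 0.209476 = 0.100548
  P(Z=B)·f_B = 0.19 × 0.164929 = 0.0313365
  P(Z=C)·f_C = 0.33 × 0.0226597 = 0.00747769
Denominator: 0.100548 + 0.0313365 + 0.00747769 = 0.139363
P(Group C | data) = 0.00747769 / 0.139363 ≈ 0.0537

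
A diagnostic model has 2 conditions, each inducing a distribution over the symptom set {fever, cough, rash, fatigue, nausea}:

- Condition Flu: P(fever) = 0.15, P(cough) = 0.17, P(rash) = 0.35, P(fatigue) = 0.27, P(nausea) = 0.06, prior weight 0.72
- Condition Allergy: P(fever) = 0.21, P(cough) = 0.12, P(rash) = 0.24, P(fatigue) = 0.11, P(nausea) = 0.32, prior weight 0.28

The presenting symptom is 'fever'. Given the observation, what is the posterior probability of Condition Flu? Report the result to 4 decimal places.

0.6475

By Bayes' theorem, P(k | x) = π_k f_k(x) / Σ_j π_j f_j(x).
Component likelihoods at x = 'fever':
  f_Flu = P(fever | comp) = 0.15
  f_Allergy = P(fever | comp) = 0.21
Prior × likelihood for each component:
  π_Flu·f_Flu = 0.72 × 0.15 = 0.108
  π_Allergy·f_Allergy = 0.28 × 0.21 = 0.0588
Normaliser: 0.108 + 0.0588 = 0.1668
P(Condition Flu | x) ≈ 0.6475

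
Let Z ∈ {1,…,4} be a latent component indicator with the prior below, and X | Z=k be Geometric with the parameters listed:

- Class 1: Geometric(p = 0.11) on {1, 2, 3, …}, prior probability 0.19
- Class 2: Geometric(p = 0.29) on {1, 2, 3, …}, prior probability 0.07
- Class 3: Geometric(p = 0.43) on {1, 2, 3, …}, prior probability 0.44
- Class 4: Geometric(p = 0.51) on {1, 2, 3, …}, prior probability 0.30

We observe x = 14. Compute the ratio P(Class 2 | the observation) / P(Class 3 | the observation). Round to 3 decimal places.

Since P(k|x) ∝ w_k f_k(x), the posterior odds are w_i f_i(x) / (w_j f_j(x)).
Evaluate each component's likelihood at the observed value:
  L_1 = 0.11·(1−0.11)^13 = 0.11·0.219821 = 0.0241804
  L_2 = 0.29·(1−0.29)^13 = 0.29·0.0116509 = 0.00337875
  L_3 = 0.43·(1−0.43)^13 = 0.43·0.00067046 = 0.000288298
  L_4 = 0.51·(1−0.51)^13 = 0.51·9.38748e-05 = 4.78761e-05
Posterior odds = (w_2·L_2) / (w_3·L_3) = (0.07·0.00337875) / (0.44·0.000288298) = 0.000236513 / 0.000126851 ≈ 1.864

1.864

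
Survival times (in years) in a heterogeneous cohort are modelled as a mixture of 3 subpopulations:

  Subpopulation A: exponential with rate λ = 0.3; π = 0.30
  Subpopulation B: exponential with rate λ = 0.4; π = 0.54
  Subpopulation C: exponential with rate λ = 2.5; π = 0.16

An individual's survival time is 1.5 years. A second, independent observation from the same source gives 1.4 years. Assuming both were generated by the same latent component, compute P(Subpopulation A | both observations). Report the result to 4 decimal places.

P(component k | x) = π_k·f_k(x) / marginal(x), where marginal(x) = Σ_j π_j·f_j(x).
Since both observations come from the same component, the likelihood for component k is f_k(x₁)·f_k(x₂).
  p_A = [0.3·e^(−0.3·1.5) = 0.3·e^(−0.4500) = 0.191288] × [0.197114] = 0.0377056
  p_B = [0.4·e^(−0.4·1.5) = 0.4·e^(−0.6000) = 0.219525] × [0.228484] = 0.0501578
  p_C = [2.5·e^(−2.5·1.5) = 2.5·e^(−3.7500) = 0.0587944] × [0.0754935] = 0.00443859
Unnormalised posteriors:
  π_A·p_A = 0.30 × 0.0377056 = 0.0113117
  π_B·p_B = 0.54 × 0.0501578 = 0.0270852
  π_C·p_C = 0.16 × 0.00443859 = 0.000710174
Normaliser: 0.0113117 + 0.0270852 + 0.000710174 = 0.0391071
P(Subpopulation A | data) ≈ 0.2892

0.2892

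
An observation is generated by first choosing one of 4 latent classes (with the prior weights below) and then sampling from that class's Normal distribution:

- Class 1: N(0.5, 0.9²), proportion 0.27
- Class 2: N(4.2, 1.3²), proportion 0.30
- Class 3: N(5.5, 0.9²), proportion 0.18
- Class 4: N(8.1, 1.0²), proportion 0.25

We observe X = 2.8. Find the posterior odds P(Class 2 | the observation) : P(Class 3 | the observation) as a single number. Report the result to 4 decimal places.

The posterior odds equal the prior odds times the likelihood ratio: (P(Z=i)/P(Z=j))·(f_i(x)/f_j(x)).
Evaluate each component's likelihood at the observed value:
  f_1 = 0.0169242
  f_2 = 0.171841
  f_3 = 0.00492428
  f_4 = 3.17135e-07
Odds = (0.30/0.18) × (0.171841/0.00492428) = 1.66667 × 34.8967 ≈ 58.1612

58.1612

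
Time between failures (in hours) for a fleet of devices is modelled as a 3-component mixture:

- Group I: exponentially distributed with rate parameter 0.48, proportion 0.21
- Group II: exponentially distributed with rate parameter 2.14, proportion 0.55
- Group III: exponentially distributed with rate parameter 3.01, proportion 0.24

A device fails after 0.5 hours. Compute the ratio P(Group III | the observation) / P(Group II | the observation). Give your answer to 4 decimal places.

0.3973

Only the two components matter; the odds are (P(Z=i) f_i(x)) / (P(Z=j) f_j(x)).
Exponential densities:
  f_I = 0.48·e^(−0.48·0.5) = 0.48·e^(−0.2400) = 0.377581
  f_II = 2.14·e^(−2.14·0.5) = 2.14·e^(−1.0700) = 0.734038
  f_III = 3.01·e^(−3.01·0.5) = 3.01·e^(−1.5050) = 0.668272
0.160385 / 0.403721 ≈ 0.3973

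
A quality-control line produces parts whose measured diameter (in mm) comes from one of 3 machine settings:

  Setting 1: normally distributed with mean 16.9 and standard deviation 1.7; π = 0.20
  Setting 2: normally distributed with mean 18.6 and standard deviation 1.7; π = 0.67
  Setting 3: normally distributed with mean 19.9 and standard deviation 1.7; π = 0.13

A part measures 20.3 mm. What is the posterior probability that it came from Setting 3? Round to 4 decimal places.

0.2258

The responsibility of component k is P(Z=k) f_k(x) divided by Σ_j P(Z=j) f_j(x).
Evaluate each component's likelihood at the observed value:
  f_1 = (1/(1.7·√(2π)))·exp(−(20.3−16.9)²/(2·1.7²)) = 0.234672·exp(-2.00000) = 0.0317594
  f_2 = (1/(1.7·√(2π)))·exp(−(20.3−18.6)²/(2·1.7²)) = 0.234672·exp(-0.50000) = 0.142336
  f_3 = (1/(1.7·√(2π)))·exp(−(20.3−19.9)²/(2·1.7²)) = 0.234672·exp(-0.02768) = 0.228265
Weight by the priors:
  P(Z=1)·f_1 = 0.20 × 0.0317594 = 0.00635188
  P(Z=2)·f_2 = 0.67 × 0.142336 = 0.0953649
  P(Z=3)·f_3 = 0.13 × 0.228265 = 0.0296744
Evidence: 0.00635188 + 0.0953649 + 0.0296744 = 0.131391
Responsibility of Setting 3: 0.0296744 / 0.131391 ≈ 0.2258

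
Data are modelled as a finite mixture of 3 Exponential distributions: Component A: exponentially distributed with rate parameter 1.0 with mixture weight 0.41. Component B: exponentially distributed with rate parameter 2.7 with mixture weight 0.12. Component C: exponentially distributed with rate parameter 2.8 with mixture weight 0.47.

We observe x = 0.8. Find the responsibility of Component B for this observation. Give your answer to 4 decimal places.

0.1033

By Bayes' theorem, P(k | x) = π_k f_k(x) / Σ_j π_j f_j(x).
Evaluate each component's likelihood at the observed value:
  p_A = 1.0·e^(−1.0·0.8) = 1.0·e^(−0.8000) = 0.449329
  p_B = 2.7·e^(−2.7·0.8) = 2.7·e^(−2.1600) = 0.311378
  p_C = 2.8·e^(−2.8·0.8) = 2.8·e^(−2.2400) = 0.298084
Unnormalised posteriors:
  π_A·p_A = 0.41 × 0.449329 = 0.184225
  π_B·p_B = 0.12 × 0.311378 = 0.0373653
  π_C·p_C = 0.47 × 0.298084 = 0.140099
Denominator: 0.184225 + 0.0373653 + 0.140099 = 0.36169
So the posterior for Component B is 0.0373653 / 0.36169 ≈ 0.1033.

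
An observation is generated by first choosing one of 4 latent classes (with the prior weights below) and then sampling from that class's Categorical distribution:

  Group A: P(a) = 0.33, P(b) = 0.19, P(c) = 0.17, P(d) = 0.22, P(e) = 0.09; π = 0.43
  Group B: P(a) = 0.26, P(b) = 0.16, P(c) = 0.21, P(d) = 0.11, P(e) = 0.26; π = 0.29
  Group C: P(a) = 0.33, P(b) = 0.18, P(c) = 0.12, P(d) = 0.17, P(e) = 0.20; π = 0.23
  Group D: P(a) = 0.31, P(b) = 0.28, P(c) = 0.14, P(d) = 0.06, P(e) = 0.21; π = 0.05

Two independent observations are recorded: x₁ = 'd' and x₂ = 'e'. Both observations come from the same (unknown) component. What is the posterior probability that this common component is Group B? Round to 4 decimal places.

The responsibility of component k is π_k f_k(x) divided by Σ_j π_j f_j(x).
Since both observations come from the same component, the likelihood for component k is f_k(x₁)·f_k(x₂).
  L_A = [P(d | comp) = 0.22] × [0.09] = 0.0198
  L_B = [P(d | comp) = 0.11] × [0.26] = 0.0286
  L_C = [P(d | comp) = 0.17] × [0.2] = 0.034
  L_D = [P(d | comp) = 0.06] × [0.21] = 0.0126
Unnormalised posteriors:
  π_A·L_A = 0.43 × 0.0198 = 0.008514
  π_B·L_B = 0.29 × 0.0286 = 0.008294
  π_C·L_C = 0.23 × 0.034 = 0.00782
  π_D·L_D = 0.05 × 0.0126 = 0.00063
Sum: 0.008514 + 0.008294 + 0.00782 + 0.00063 = 0.025258
So the posterior for Group B is 0.008294 / 0.025258 ≈ 0.3284.

0.3284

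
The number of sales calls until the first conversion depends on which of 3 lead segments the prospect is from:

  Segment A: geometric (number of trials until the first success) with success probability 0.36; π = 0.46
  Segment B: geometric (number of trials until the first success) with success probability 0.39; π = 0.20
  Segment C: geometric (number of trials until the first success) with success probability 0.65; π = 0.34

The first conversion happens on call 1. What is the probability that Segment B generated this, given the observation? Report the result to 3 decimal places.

Posterior ∝ prior × likelihood, so P(k | x) ∝ π_k f_k(x); normalise over all components.
Evaluate each component's likelihood at the observed value:
  p_A = 0.36
  p_B = 0.39
  p_C = 0.65
Weight by the priors:
  π_A·p_A = 0.46 × 0.36 = 0.1656
  π_B·p_B = 0.20 × 0.39 = 0.078
  π_C·p_C = 0.34 × 0.65 = 0.221
Marginal: 0.1656 + 0.078 + 0.221 = 0.4646
Responsibility of Segment B: 0.078 / 0.4646 ≈ 0.168

0.168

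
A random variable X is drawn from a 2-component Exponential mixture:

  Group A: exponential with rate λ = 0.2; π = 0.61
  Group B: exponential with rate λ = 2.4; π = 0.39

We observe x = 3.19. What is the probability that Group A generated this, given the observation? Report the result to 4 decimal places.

0.9932

P(component k | x) = P(Z=k)·f_k(x) / marginal(x), where marginal(x) = Σ_j P(Z=j)·f_j(x).
Component likelihoods at x = 3.19:
  L_A = 0.10567
  L_B = 0.00113567
Multiply by the mixture weights:
  P(Z=A)·L_A = 0.61 × 0.10567 = 0.0644585
  P(Z=B)·L_B = 0.39 × 0.00113567 = 0.000442912
Evidence: 0.0644585 + 0.000442912 = 0.0649014
P(Group A | data) = 0.0644585 / 0.0649014 ≈ 0.9932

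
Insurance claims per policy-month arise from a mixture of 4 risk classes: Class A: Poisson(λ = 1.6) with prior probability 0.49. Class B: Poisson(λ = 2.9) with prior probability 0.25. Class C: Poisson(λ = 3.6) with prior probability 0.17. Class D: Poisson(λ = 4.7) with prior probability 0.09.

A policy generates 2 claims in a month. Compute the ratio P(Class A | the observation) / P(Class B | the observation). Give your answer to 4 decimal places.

2.1892

Since P(k|x) ∝ w_k f_k(x), the posterior odds are w_i f_i(x) / (w_j f_j(x)).
Evaluate each component's likelihood at the observed value:
  f_A = 0.258428
  f_B = 0.231373
  f_C = 0.177058
  f_D = 0.100457
0.126629 / 0.0578432 ≈ 2.1892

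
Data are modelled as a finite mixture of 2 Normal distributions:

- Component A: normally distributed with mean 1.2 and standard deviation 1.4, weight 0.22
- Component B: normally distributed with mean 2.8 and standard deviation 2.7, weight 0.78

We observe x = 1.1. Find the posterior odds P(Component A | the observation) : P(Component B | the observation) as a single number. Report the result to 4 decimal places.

0.6615

Posterior odds = (π_i f_i(x)) / (π_j f_j(x)); the normalising sum cancels.
Evaluate each component's likelihood at the observed value:
  p_A = (1/(1.4·√(2π)))·exp(−(1.1−1.2)²/(2·1.4²)) = 0.284959·exp(-0.00255) = 0.284233
  p_B = (1/(2.7·√(2π)))·exp(−(1.1−2.8)²/(2·2.7²)) = 0.147756·exp(-0.19822) = 0.121189
Odds = (0.22/0.78) × (0.284233/0.121189) = 0.282051 × 2.34537 ≈ 0.6615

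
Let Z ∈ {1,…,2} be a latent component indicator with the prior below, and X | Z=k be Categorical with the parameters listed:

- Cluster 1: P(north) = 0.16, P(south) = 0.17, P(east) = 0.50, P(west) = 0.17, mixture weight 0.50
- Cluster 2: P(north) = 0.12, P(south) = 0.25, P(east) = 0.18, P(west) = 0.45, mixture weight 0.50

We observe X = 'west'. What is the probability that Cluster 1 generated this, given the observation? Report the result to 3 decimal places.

0.274

P(component k | x) = π_k·f_k(x) / marginal(x), where marginal(x) = Σ_j π_j·f_j(x).
Component likelihoods at x = 'west':
  L_1 = P(west | comp) = 0.17
  L_2 = P(west | comp) = 0.45
Weight by the priors:
  π_1·L_1 = 0.50 × 0.17 = 0.085
  π_2·L_2 = 0.50 × 0.45 = 0.225
Sum: 0.085 + 0.225 = 0.31
P(Cluster 1 | 'west') = 0.085 / 0.31 ≈ 0.274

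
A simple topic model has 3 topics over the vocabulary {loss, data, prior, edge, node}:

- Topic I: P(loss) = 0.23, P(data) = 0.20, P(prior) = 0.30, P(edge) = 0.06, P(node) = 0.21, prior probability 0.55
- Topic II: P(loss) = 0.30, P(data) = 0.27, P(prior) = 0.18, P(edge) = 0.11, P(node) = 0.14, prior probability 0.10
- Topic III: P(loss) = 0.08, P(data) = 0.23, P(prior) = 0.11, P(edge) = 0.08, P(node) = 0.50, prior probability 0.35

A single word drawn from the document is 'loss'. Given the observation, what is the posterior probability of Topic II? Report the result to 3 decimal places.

Apply Bayes' rule: the posterior for each component is proportional to its prior times its likelihood at x.
Component likelihoods at x = 'loss':
  L_I = P(loss | comp) = 0.23
  L_II = P(loss | comp) = 0.30
  L_III = P(loss | comp) = 0.08
Prior × likelihood for each component:
  w_I·L_I = 0.55 × 0.23 = 0.1265
  w_II·L_II = 0.10 × 0.3 = 0.03
  w_III·L_III = 0.35 × 0.08 = 0.028
Evidence: 0.1265 + 0.03 + 0.028 = 0.1845
So the posterior for Topic II is 0.03 / 0.1845 ≈ 0.163.

0.163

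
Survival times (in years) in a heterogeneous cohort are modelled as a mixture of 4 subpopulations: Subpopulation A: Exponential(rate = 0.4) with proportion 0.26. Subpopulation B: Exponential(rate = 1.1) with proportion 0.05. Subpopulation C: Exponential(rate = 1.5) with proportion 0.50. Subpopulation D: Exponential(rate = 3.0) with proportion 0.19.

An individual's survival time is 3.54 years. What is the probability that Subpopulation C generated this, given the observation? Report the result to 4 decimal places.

0.1232

By Bayes' theorem, P(k | x) = π_k f_k(x) / Σ_j π_j f_j(x).
Evaluate each component's likelihood at the observed value:
  f_A = 0.0970731
  f_B = 0.0224001
  f_C = 0.00741289
  f_D = 7.32679e-05
Weight by the priors:
  π_A·f_A = 0.26 × 0.0970731 = 0.025239
  π_B·f_B = 0.05 × 0.0224001 = 0.00112001
  π_C·f_C = 0.50 × 0.00741289 = 0.00370645
  π_D·f_D = 0.19 × 7.32679e-05 = 1.39209e-05
Marginal: 0.025239 + 0.00112001 + 0.00370645 + 1.39209e-05 = 0.0300794
So the posterior for Subpopulation C is 0.00370645 / 0.0300794 ≈ 0.1232.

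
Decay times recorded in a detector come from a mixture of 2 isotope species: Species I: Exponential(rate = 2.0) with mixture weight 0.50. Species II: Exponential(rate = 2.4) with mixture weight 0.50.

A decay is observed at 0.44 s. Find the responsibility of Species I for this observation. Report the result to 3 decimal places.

0.498

By Bayes' theorem, P(k | x) = w_k f_k(x) / Σ_j w_j f_j(x).
Evaluate each component's likelihood at the observed value:
  f_I = 0.829566
  f_II = 0.834827
Prior × likelihood for each component:
  w_I·f_I = 0.50 × 0.829566 = 0.414783
  w_II·f_II = 0.50 × 0.834827 = 0.417413
Marginal: 0.414783 + 0.417413 = 0.832196
P(Species I | the observation) = 0.414783 / 0.832196 ≈ 0.498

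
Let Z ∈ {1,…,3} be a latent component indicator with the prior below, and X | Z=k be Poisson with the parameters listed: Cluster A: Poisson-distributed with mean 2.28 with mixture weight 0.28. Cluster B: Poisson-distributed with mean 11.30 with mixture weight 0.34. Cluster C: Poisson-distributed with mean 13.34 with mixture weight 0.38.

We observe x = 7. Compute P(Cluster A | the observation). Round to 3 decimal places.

0.060

Apply Bayes' rule: the posterior for each component is proportional to its prior times its likelihood at x.
Evaluate each component's likelihood at the observed value:
  L_A = e^(−2.28)·2.28^7/7! = 0.00650013
  L_B = e^(−11.30)·11.30^7/7! = 0.0577552
  L_C = e^(−13.34)·13.34^7/7! = 0.0239978
Weight by the priors:
  π_A·L_A = 0.28 × 0.00650013 = 0.00182004
  π_B·L_B = 0.34 × 0.0577552 = 0.0196368
  π_C·L_C = 0.38 × 0.0239978 = 0.00911917
Denominator: 0.00182004 + 0.0196368 + 0.00911917 = 0.030576
P(Cluster A | 7) = 0.00182004 / 0.030576 ≈ 0.060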